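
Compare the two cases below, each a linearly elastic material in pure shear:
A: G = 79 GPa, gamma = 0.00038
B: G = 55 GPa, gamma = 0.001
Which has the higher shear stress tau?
Model: a linearly elastic material in pure shear, so tau = G·gamma (SI units).
  A: tau = (7.9 × 10¹⁰) × 0.00038 = 3.002 × 10⁷ Pa = 30.02 MPa
  B: tau = (5.5 × 10¹⁰) × 0.001 = 5.5 × 10⁷ Pa = 55 MPa
55 MPa > 30.02 MPa, so B is larger.
Final answer: B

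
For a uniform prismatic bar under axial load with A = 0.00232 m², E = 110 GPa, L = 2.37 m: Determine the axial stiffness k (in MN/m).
Model: a uniform prismatic bar under axial load, so k = (A·E) / L.
Convert to SI units:
  E = 110 GPa = 1.1 × 10¹¹ Pa
Substitute:
  k = (0.00232 × (1.1 × 10¹¹)) / 2.37
  k = 1.077 × 10⁸ N/m
Convert: k = 1.077 × 10⁸ N/m = 107.7 MN/m
Final answer: k = 107.7 MN/m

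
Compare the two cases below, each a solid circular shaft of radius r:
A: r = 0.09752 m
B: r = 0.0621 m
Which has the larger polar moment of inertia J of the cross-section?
Model: a solid circular shaft of radius r, so J = (π·r^4) / 2 (SI units).
  A: J = (π × 0.09752^4) / 2 = 0.0001421 m⁴
  B: J = (π × 0.0621^4) / 2 = 2.336 × 10⁻⁵ m⁴
0.0001421 m⁴ > 2.336 × 10⁻⁵ m⁴, so A is larger.
Final answer: A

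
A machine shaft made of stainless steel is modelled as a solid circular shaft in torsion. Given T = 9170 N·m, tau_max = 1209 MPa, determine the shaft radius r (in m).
Model: a solid circular shaft in torsion, so tau_max = (2·T) / (π·r^3).
Solve for r: r = ((2·T) / (π·tau_max))^(1/3).
Convert to SI units:
  tau_max = 1209 MPa = 1.209 × 10⁹ Pa
Substitute:
  r = ((2 × 9170) / (π × (1.209 × 10⁹)))^(1/3)
  r = 0.0169 m
Final answer: r = 0.0169 m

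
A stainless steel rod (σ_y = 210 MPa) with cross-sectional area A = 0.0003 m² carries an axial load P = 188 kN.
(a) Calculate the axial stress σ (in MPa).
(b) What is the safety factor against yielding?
(a) Axial stress σ = P/A. Convert P = 188 kN = 188000 N.
  σ = 188000 / 0.0003 = 6.267 × 10⁸ Pa = 626.7 MPa
(b) Safety factor SF = σ_y/σ = 210 / 626.7 = 0.3351
Final answer: (a) σ = 626.7 MPa, (b) SF = 0.3351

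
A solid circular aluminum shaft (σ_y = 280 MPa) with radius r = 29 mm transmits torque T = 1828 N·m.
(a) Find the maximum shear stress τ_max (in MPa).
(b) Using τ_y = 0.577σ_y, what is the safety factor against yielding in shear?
(a) For a solid circular shaft, τ_max = T·r/J with J = π·r^4/2, i.e. τ_max = 2·T / (π·r^3). Convert r = 29 mm = 0.029 m.
  τ_max = (2 × 1828) / (π × 0.029^3) = 4.772 × 10⁷ Pa = 47.72 MPa
(b) τ_y = 0.577 × 280 = 161.56 MPa
  SF = τ_y/τ_max = 161.56 / 47.72 = 3.386
Final answer: (a) τ_max = 47.72 MPa, (b) SF = 3.386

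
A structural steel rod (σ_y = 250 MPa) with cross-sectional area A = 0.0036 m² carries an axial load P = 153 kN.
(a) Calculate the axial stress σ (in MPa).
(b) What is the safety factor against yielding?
(a) Axial stress σ = P/A. Convert P = 153 kN = 153000 N.
  σ = 153000 / 0.0036 = 4.25 × 10⁷ Pa = 42.5 MPa
(b) Safety factor SF = σ_y/σ = 250 / 42.5 = 5.882
Final answer: (a) σ = 42.5 MPa, (b) SF = 5.882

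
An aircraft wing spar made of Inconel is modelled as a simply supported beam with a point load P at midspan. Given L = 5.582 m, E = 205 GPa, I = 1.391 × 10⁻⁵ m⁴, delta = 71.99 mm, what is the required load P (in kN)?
Model: a simply supported beam with a point load P at midspan, so delta = (P·L^3) / (48·E·I).
Solve for P: P = (48·delta·E·I) / L^3.
Convert to SI units:
  E = 205 GPa = 2.05 × 10¹¹ Pa
  delta = 71.99 mm = 0.07199 m
Substitute:
  P = (48 × 0.07199 × (2.05 × 10¹¹) × (1.391 × 10⁻⁵)) / 5.582^3
  P = 56650 N
Convert: P = 56650 N = 56.65 kN
Final answer: P = 56.65 kN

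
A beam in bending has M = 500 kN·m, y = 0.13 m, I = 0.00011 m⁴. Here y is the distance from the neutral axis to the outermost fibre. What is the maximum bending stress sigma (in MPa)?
Model: a beam in bending, so sigma = (M·y) / I.
Convert to SI units:
  M = 500 kN·m = 500000 N·m
Substitute:
  sigma = (500000 × 0.13) / 0.00011
  sigma = 5.909 × 10⁸ Pa
Convert: sigma = 5.909 × 10⁸ Pa = 590.9 MPa
Final answer: sigma = 590.9 MPa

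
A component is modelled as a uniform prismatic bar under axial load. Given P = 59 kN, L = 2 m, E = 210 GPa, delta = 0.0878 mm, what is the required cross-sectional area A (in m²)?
Model: a uniform prismatic bar under axial load, so delta = (P·L) / (A·E).
Solve for A: A = (P·L) / (delta·E).
Convert to SI units:
  P = 59 kN = 59000 N
  E = 210 GPa = 2.1 × 10¹¹ Pa
  delta = 0.0878 mm = 8.78 × 10⁻⁵ m
Substitute:
  A = (59000 × 2) / ((8.78 × 10⁻⁵) × (2.1 × 10¹¹))
  A = 0.0064 m²
Final answer: A = 0.0064 m²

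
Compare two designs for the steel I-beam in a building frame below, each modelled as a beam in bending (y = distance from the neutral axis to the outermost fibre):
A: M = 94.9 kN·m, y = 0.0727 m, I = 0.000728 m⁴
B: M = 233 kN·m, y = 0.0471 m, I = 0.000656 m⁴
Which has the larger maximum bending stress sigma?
Model: a beam in bending (y = distance from the neutral axis to the outermost fibre), so sigma = (M·y) / I (SI units).
  A: sigma = (94900 × 0.0727) / 0.000728 = 9.477 × 10⁶ Pa = 9.477 MPa
  B: sigma = (233000 × 0.0471) / 0.000656 = 1.673 × 10⁷ Pa = 16.73 MPa
16.73 MPa > 9.477 MPa, so B is larger.
Final answer: B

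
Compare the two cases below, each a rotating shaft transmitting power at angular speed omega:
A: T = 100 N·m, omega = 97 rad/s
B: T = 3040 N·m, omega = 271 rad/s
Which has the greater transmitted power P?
Model: a rotating shaft transmitting power at angular speed omega, so P = T·omega (SI units).
  A: P = 100 × 97 = 9700 W = 9.7 kW
  B: P = 3040 × 271 = 823800 W = 823.8 kW
823.8 kW > 9.7 kW, so B is larger.
Final answer: B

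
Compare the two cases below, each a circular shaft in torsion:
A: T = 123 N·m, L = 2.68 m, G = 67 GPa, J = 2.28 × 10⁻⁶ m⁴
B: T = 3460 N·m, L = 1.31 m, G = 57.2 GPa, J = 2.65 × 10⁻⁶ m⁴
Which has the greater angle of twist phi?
Model: a circular shaft in torsion, so phi = (T·L) / (G·J) (SI units).
  A: phi = (123 × 2.68) / ((6.7 × 10¹⁰) × (2.28 × 10⁻⁶)) = 0.002158 rad = 0.1236°
  B: phi = (3460 × 1.31) / ((5.72 × 10¹⁰) × (2.65 × 10⁻⁶)) = 0.0299 rad = 1.713°
1.713° > 0.1236°, so B is larger.
Final answer: B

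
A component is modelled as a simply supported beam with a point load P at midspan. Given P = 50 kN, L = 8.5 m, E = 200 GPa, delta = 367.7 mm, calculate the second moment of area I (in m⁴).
Model: a simply supported beam with a point load P at midspan, so delta = (P·L^3) / (48·E·I).
Solve for I: I = (P·L^3) / (48·delta·E).
Convert to SI units:
  P = 50 kN = 50000 N
  E = 200 GPa = 2 × 10¹¹ Pa
  delta = 367.7 mm = 0.3677 m
Substitute:
  I = (50000 × 8.5^3) / (48 × 0.3677 × (2 × 10¹¹))
  I = 8.699 × 10⁻⁶ m⁴
Final answer: I = 8.699 × 10⁻⁶ m⁴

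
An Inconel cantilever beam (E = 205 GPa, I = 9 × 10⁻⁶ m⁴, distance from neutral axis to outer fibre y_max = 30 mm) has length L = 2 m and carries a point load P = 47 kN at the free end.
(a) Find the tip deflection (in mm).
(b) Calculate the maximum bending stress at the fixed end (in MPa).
(a) Tip deflection of a cantilever with an end point load: δ = P·L^3 / (3·E·I). Convert P = 47 kN = 47000 N, E = 205 GPa = 2.05 × 10¹¹ Pa.
  δ = (47000 × 2^3) / (3 × (2.05 × 10¹¹) × (9 × 10⁻⁶)) = 0.06793 m = 67.93 mm
(b) Maximum bending moment at the fixed end: M = P·L = 47000 × 2 = 94000 N·m. Convert y_max = 30 mm = 0.03 m.
  σ = M·y_max / I = (94000 × 0.03) / (9 × 10⁻⁶) = 3.133 × 10⁸ Pa = 313.3 MPa
Final answer: (a) δ = 67.93 mm, (b) σ = 313.3 MPa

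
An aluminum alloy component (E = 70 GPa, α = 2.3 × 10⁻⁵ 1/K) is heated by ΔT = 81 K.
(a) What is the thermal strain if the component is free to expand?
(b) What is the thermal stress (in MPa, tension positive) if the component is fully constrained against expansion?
(a) Free thermal strain ε_th = α·ΔT = (2.3 × 10⁻⁵) × 81 = 0.001863
(b) Fully constrained, the expansion is suppressed, so σ = -E·α·ΔT. Convert E = 70 GPa = 7 × 10¹⁰ Pa.
  σ = -(7 × 10¹⁰) × (2.3 × 10⁻⁵) × 81 = -1.304 × 10⁸ Pa = -130.4 MPa (compressive)
Final answer: (a) ε_th = 0.001863, (b) σ = -130.4 MPa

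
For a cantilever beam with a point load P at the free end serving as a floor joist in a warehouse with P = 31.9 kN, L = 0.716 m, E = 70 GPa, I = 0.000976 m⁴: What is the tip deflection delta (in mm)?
Model: a cantilever beam with a point load P at the free end, so delta = (P·L^3) / (3·E·I).
Convert to SI units:
  P = 31.9 kN = 31900 N
  E = 70 GPa = 7 × 10¹⁰ Pa
Substitute:
  delta = (31900 × 0.716^3) / (3 × (7 × 10¹⁰) × 0.000976)
  delta = 5.713 × 10⁻⁵ m
Convert: delta = 5.713 × 10⁻⁵ m = 0.05713 mm
Final answer: delta = 0.05713 mm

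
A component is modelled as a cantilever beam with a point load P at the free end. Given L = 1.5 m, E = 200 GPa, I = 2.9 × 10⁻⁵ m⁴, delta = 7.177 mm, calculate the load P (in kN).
Model: a cantilever beam with a point load P at the free end, so delta = (P·L^3) / (3·E·I).
Solve for P: P = (3·delta·E·I) / L^3.
Convert to SI units:
  E = 200 GPa = 2 × 10¹¹ Pa
  delta = 7.177 mm = 0.007177 m
Substitute:
  P = (3 × 0.007177 × (2 × 10¹¹) × (2.9 × 10⁻⁵)) / 1.5^3
  P = 37000 N
Convert: P = 37000 N = 37 kN
Final answer: P = 37 kN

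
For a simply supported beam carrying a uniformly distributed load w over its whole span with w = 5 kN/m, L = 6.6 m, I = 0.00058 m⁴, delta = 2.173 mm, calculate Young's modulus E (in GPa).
Model: a simply supported beam carrying a uniformly distributed load w over its whole span, so delta = (5·w·L^4) / (384·E·I).
Solve for E: E = (5·w·L^4) / (384·delta·I).
Convert to SI units:
  w = 5 kN/m = 5000 N/m
  delta = 2.173 mm = 0.002173 m
Substitute:
  E = (5 × 5000 × 6.6^4) / (384 × 0.002173 × 0.00058)
  E = 9.802 × 10¹⁰ Pa
Convert: E = 9.802 × 10¹⁰ Pa = 98.02 GPa
Final answer: E = 98.02 GPa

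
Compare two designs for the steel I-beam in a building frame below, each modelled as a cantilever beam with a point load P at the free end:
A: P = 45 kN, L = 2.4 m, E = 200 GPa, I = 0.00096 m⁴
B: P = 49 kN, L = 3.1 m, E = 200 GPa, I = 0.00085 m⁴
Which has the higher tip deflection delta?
Model: a cantilever beam with a point load P at the free end, so delta = (P·L^3) / (3·E·I) (SI units).
  A: delta = (45000 × 2.4^3) / (3 × (2 × 10¹¹) × 0.00096) = 0.00108 m = 1.08 mm
  B: delta = (49000 × 3.1^3) / (3 × (2 × 10¹¹) × 0.00085) = 0.002862 m = 2.862 mm
2.862 mm > 1.08 mm, so B is larger.
Final answer: B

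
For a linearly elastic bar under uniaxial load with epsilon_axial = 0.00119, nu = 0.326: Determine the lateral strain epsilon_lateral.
Model: a linearly elastic bar under uniaxial load, so epsilon_lateral = -nu·epsilon_axial.
Substitute:
  epsilon_lateral = -(0.326 × 0.00119)
  epsilon_lateral = -0.0003879
Final answer: epsilon_lateral = -0.0003879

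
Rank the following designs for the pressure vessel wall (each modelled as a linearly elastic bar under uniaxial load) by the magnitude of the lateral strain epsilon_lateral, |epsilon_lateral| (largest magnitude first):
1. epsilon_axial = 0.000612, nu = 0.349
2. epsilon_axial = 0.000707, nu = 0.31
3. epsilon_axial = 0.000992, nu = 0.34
Model: a linearly elastic bar under uniaxial load, so epsilon_lateral = -nu·epsilon_axial (SI units).
  Case 1: epsilon_lateral = -(0.349 × 0.000612) = -0.0002136
  Case 2: epsilon_lateral = -(0.31 × 0.000707) = -0.0002192
  Case 3: epsilon_lateral = -(0.34 × 0.000992) = -0.0003373
Ordering by |epsilon_lateral|: 0.0003373 (case 3) > 0.0002192 (case 2) > 0.0002136 (case 1)
Final answer: 3, 2, 1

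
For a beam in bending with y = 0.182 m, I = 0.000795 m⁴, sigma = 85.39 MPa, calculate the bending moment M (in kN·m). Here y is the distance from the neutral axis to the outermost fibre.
Model: a beam in bending, so sigma = (M·y) / I.
Solve for M: M = (sigma·I) / y.
Convert to SI units:
  sigma = 85.39 MPa = 8.539 × 10⁷ Pa
Substitute:
  M = ((8.539 × 10⁷) × 0.000795) / 0.182
  M = 373000 N·m
Convert: M = 373000 N·m = 373 kN·m
Final answer: M = 373 kN·m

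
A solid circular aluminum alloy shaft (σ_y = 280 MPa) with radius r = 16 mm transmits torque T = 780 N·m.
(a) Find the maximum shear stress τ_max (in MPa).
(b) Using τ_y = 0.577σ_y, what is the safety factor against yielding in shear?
(a) For a solid circular shaft, τ_max = T·r/J with J = π·r^4/2, i.e. τ_max = 2·T / (π·r^3). Convert r = 16 mm = 0.016 m.
  τ_max = (2 × 780) / (π × 0.016^3) = 1.212 × 10⁸ Pa = 121.2 MPa
(b) τ_y = 0.577 × 280 = 161.56 MPa
  SF = τ_y/τ_max = 161.56 / 121.2 = 1.333
Final answer: (a) τ_max = 121.2 MPa, (b) SF = 1.333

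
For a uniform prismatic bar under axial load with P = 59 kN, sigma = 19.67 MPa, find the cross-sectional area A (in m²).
Model: a uniform prismatic bar under axial load, so sigma = P / A.
Solve for A: A = P / sigma.
Convert to SI units:
  P = 59 kN = 59000 N
  sigma = 19.67 MPa = 1.967 × 10⁷ Pa
Substitute:
  A = 59000 / (1.967 × 10⁷)
  A = 0.002999 m²
Final answer: A = 0.002999 m²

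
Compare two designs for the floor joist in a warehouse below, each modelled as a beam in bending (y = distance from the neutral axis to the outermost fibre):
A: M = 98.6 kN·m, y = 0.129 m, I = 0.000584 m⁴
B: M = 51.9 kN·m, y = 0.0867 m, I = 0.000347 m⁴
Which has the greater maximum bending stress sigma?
Model: a beam in bending (y = distance from the neutral axis to the outermost fibre), so sigma = (M·y) / I (SI units).
  A: sigma = (98600 × 0.129) / 0.000584 = 2.178 × 10⁷ Pa = 21.78 MPa
  B: sigma = (51900 × 0.0867) / 0.000347 = 1.297 × 10⁷ Pa = 12.97 MPa
21.78 MPa > 12.97 MPa, so A is larger.
Final answer: A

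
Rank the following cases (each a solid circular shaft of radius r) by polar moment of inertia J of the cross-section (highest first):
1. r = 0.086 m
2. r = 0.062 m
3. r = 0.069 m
Model: a solid circular shaft of radius r, so J = (π·r^4) / 2 (SI units).
  Case 1: J = (π × 0.086^4) / 2 = 8.592 × 10⁻⁵ m⁴
  Case 2: J = (π × 0.062^4) / 2 = 2.321 × 10⁻⁵ m⁴
  Case 3: J = (π × 0.069^4) / 2 = 3.561 × 10⁻⁵ m⁴
Ordering: 8.592 × 10⁻⁵ m⁴ (case 1) > 3.561 × 10⁻⁵ m⁴ (case 3) > 2.321 × 10⁻⁵ m⁴ (case 2)
Final answer: 1, 3, 2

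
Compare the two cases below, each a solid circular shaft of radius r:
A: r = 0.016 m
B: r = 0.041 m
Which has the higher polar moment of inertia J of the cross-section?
Model: a solid circular shaft of radius r, so J = (π·r^4) / 2 (SI units).
  A: J = (π × 0.016^4) / 2 = 1.029 × 10⁻⁷ m⁴
  B: J = (π × 0.041^4) / 2 = 4.439 × 10⁻⁶ m⁴
4.439 × 10⁻⁶ m⁴ > 1.029 × 10⁻⁷ m⁴, so B is larger.
Final answer: B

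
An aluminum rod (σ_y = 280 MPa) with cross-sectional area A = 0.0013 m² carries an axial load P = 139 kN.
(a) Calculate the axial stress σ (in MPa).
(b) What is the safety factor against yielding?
(a) Axial stress σ = P/A. Convert P = 139 kN = 139000 N.
  σ = 139000 / 0.0013 = 1.069 × 10⁸ Pa = 106.9 MPa
(b) Safety factor SF = σ_y/σ = 280 / 106.9 = 2.619
Final answer: (a) σ = 106.9 MPa, (b) SF = 2.619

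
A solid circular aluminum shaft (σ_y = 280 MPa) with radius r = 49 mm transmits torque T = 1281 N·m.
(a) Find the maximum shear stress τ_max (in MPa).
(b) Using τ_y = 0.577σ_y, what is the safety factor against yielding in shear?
(a) For a solid circular shaft, τ_max = T·r/J with J = π·r^4/2, i.e. τ_max = 2·T / (π·r^3). Convert r = 49 mm = 0.049 m.
  τ_max = (2 × 1281) / (π × 0.049^3) = 6.932 × 10⁶ Pa = 6.932 MPa
(b) τ_y = 0.577 × 280 = 161.56 MPa
  SF = τ_y/τ_max = 161.56 / 6.932 = 23.31
Final answer: (a) τ_max = 6.932 MPa, (b) SF = 23.31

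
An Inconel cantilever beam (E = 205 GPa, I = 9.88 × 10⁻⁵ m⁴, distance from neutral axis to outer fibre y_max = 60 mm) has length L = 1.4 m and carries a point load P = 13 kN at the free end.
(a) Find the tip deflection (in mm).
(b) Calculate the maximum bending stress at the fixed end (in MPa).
(a) Tip deflection of a cantilever with an end point load: δ = P·L^3 / (3·E·I). Convert P = 13 kN = 13000 N, E = 205 GPa = 2.05 × 10¹¹ Pa.
  δ = (13000 × 1.4^3) / (3 × (2.05 × 10¹¹) × (9.88 × 10⁻⁵)) = 0.0005871 m = 0.5871 mm
(b) Maximum bending moment at the fixed end: M = P·L = 13000 × 1.4 = 18200 N·m. Convert y_max = 60 mm = 0.06 m.
  σ = M·y_max / I = (18200 × 0.06) / (9.88 × 10⁻⁵) = 1.105 × 10⁷ Pa = 11.05 MPa
Final answer: (a) δ = 0.5871 mm, (b) σ = 11.05 MPa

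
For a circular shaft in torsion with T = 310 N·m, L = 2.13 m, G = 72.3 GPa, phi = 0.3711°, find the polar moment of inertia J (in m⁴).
Model: a circular shaft in torsion, so phi = (T·L) / (G·J).
Solve for J: J = (T·L) / (phi·G).
Convert to SI units:
  G = 72.3 GPa = 7.23 × 10¹⁰ Pa
  phi = 0.3711° = 0.006477 rad
Substitute:
  J = (310 × 2.13) / (0.006477 × (7.23 × 10¹⁰))
  J = 1.41 × 10⁻⁶ m⁴
Final answer: J = 1.41 × 10⁻⁶ m⁴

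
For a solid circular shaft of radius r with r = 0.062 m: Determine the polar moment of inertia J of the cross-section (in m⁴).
Model: a solid circular shaft of radius r, so J = (π·r^4) / 2.
Substitute:
  J = (π × 0.062^4) / 2
  J = 2.321 × 10⁻⁵ m⁴
Final answer: J = 2.321 × 10⁻⁵ m⁴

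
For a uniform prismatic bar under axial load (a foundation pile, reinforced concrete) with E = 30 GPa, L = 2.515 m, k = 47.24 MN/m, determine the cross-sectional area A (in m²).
Model: a uniform prismatic bar under axial load, so k = (A·E) / L.
Solve for A: A = (k·L) / E.
Convert to SI units:
  E = 30 GPa = 3 × 10¹⁰ Pa
  k = 47.24 MN/m = 4.724 × 10⁷ N/m
Substitute:
  A = ((4.724 × 10⁷) × 2.515) / (3 × 10¹⁰)
  A = 0.00396 m²
Final answer: A = 0.00396 m²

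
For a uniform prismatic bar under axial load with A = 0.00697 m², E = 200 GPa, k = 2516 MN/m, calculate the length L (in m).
Model: a uniform prismatic bar under axial load, so k = (A·E) / L.
Solve for L: L = (A·E) / k.
Convert to SI units:
  E = 200 GPa = 2 × 10¹¹ Pa
  k = 2516 MN/m = 2.516 × 10⁹ N/m
Substitute:
  L = (0.00697 × (2 × 10¹¹)) / (2.516 × 10⁹)
  L = 0.5541 m
Final answer: L = 0.5541 m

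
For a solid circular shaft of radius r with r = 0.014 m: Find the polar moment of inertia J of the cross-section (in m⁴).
Model: a solid circular shaft of radius r, so J = (π·r^4) / 2.
Substitute:
  J = (π × 0.014^4) / 2
  J = 6.034 × 10⁻⁸ m⁴
Final answer: J = 6.034 × 10⁻⁸ m⁴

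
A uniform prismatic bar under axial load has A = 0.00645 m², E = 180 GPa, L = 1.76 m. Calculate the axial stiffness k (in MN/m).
Model: a uniform prismatic bar under axial load, so k = (A·E) / L.
Convert to SI units:
  E = 180 GPa = 1.8 × 10¹¹ Pa
Substitute:
  k = (0.00645 × (1.8 × 10¹¹)) / 1.76
  k = 6.597 × 10⁸ N/m
Convert: k = 6.597 × 10⁸ N/m = 659.7 MN/m
Final answer: k = 659.7 MN/m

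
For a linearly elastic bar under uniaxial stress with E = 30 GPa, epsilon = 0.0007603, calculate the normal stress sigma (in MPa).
Model: a linearly elastic bar under uniaxial stress, so epsilon = sigma / E.
Solve for sigma: sigma = epsilon·E.
Convert to SI units:
  E = 30 GPa = 3 × 10¹⁰ Pa
Substitute:
  sigma = 0.0007603 × (3 × 10¹⁰)
  sigma = 2.281 × 10⁷ Pa
Convert: sigma = 2.281 × 10⁷ Pa = 22.81 MPa
Final answer: sigma = 22.81 MPa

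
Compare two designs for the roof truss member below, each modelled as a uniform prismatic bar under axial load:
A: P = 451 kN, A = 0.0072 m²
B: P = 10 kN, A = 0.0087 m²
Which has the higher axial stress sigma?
Model: a uniform prismatic bar under axial load, so sigma = P / A (SI units).
  A: sigma = 451000 / 0.0072 = 6.264 × 10⁷ Pa = 62.64 MPa
  B: sigma = 10000 / 0.0087 = 1.149 × 10⁶ Pa = 1.149 MPa
62.64 MPa > 1.149 MPa, so A is larger.
Final answer: A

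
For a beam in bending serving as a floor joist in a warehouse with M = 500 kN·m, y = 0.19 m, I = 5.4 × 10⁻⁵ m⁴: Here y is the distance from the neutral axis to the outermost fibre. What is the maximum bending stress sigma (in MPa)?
Model: a beam in bending, so sigma = (M·y) / I.
Convert to SI units:
  M = 500 kN·m = 500000 N·m
Substitute:
  sigma = (500000 × 0.19) / (5.4 × 10⁻⁵)
  sigma = 1.759 × 10⁹ Pa
Convert: sigma = 1.759 × 10⁹ Pa = 1759 MPa
Final answer: sigma = 1759 MPa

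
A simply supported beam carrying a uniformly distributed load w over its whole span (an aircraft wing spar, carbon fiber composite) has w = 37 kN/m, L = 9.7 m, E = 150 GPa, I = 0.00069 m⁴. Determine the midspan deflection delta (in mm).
Model: a simply supported beam carrying a uniformly distributed load w over its whole span, so delta = (5·w·L^4) / (384·E·I).
Convert to SI units:
  w = 37 kN/m = 37000 N/m
  E = 150 GPa = 1.5 × 10¹¹ Pa
Substitute:
  delta = (5 × 37000 × 9.7^4) / (384 × (1.5 × 10¹¹) × 0.00069)
  delta = 0.04121 m
Convert: delta = 0.04121 m = 41.21 mm
Final answer: delta = 41.21 mm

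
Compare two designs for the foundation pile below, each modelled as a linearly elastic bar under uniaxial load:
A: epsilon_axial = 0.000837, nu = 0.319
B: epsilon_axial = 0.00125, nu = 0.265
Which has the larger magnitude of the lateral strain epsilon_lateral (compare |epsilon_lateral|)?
Model: a linearly elastic bar under uniaxial load, so epsilon_lateral = -nu·epsilon_axial (SI units).
  A: epsilon_lateral = -(0.319 × 0.000837) = -0.000267
  B: epsilon_lateral = -(0.265 × 0.00125) = -0.0003313
|epsilon_lateral|: A = 0.000267, B = 0.0003313, so B is larger in magnitude.
Final answer: B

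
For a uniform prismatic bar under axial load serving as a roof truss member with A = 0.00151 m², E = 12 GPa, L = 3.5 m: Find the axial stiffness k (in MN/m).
Model: a uniform prismatic bar under axial load, so k = (A·E) / L.
Convert to SI units:
  E = 12 GPa = 1.2 × 10¹⁰ Pa
Substitute:
  k = (0.00151 × (1.2 × 10¹⁰)) / 3.5
  k = 5.177 × 10⁶ N/m
Convert: k = 5.177 × 10⁶ N/m = 5.177 MN/m
Final answer: k = 5.177 MN/m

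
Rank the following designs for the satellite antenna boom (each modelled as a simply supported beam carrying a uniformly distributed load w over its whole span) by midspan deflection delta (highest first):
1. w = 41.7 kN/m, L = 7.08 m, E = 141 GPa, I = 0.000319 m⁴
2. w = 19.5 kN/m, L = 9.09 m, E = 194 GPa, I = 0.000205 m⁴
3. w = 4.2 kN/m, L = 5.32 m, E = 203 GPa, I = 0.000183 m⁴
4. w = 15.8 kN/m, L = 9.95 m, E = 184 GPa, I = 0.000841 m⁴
Model: a simply supported beam carrying a uniformly distributed load w over its whole span, so delta = (5·w·L^4) / (384·E·I) (SI units).
  Case 1: delta = (5 × 41700 × 7.08^4) / (384 × (1.41 × 10¹¹) × 0.000319) = 0.03033 m = 30.33 mm
  Case 2: delta = (5 × 19500 × 9.09^4) / (384 × (1.94 × 10¹¹) × 0.000205) = 0.04359 m = 43.59 mm
  Case 3: delta = (5 × 4200 × 5.32^4) / (384 × (2.03 × 10¹¹) × 0.000183) = 0.001179 m = 1.179 mm
  Case 4: delta = (5 × 15800 × 9.95^4) / (384 × (1.84 × 10¹¹) × 0.000841) = 0.01303 m = 13.03 mm
Ordering: 43.59 mm (case 2) > 30.33 mm (case 1) > 13.03 mm (case 4) > 1.179 mm (case 3)
Final answer: 2, 1, 4, 3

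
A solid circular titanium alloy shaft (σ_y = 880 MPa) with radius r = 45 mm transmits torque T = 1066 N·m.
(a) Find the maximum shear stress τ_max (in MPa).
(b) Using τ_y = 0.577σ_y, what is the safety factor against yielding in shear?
(a) For a solid circular shaft, τ_max = T·r/J with J = π·r^4/2, i.e. τ_max = 2·T / (π·r^3). Convert r = 45 mm = 0.045 m.
  τ_max = (2 × 1066) / (π × 0.045^3) = 7.447 × 10⁶ Pa = 7.447 MPa
(b) τ_y = 0.577 × 880 = 507.76 MPa
  SF = τ_y/τ_max = 507.76 / 7.447 = 68.18
Final answer: (a) τ_max = 7.447 MPa, (b) SF = 68.18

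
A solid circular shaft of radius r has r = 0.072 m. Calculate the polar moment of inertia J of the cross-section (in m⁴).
Model: a solid circular shaft of radius r, so J = (π·r^4) / 2.
Substitute:
  J = (π × 0.072^4) / 2
  J = 4.221 × 10⁻⁵ m⁴
Final answer: J = 4.221 × 10⁻⁵ m⁴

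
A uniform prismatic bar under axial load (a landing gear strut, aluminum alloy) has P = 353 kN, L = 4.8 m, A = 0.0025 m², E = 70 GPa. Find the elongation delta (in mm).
Model: a uniform prismatic bar under axial load, so delta = (P·L) / (A·E).
Convert to SI units:
  P = 353 kN = 353000 N
  E = 70 GPa = 7 × 10¹⁰ Pa
Substitute:
  delta = (353000 × 4.8) / (0.0025 × (7 × 10¹⁰))
  delta = 0.009682 m
Convert: delta = 0.009682 m = 9.682 mm
Final answer: delta = 9.682 mm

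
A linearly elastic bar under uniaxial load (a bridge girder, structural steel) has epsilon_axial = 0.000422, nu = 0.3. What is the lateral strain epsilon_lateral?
Model: a linearly elastic bar under uniaxial load, so epsilon_lateral = -nu·epsilon_axial.
Substitute:
  epsilon_lateral = -(0.3 × 0.000422)
  epsilon_lateral = -0.0001266
Final answer: epsilon_lateral = -0.0001266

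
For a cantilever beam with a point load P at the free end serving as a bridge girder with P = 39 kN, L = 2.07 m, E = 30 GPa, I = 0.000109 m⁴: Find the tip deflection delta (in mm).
Model: a cantilever beam with a point load P at the free end, so delta = (P·L^3) / (3·E·I).
Convert to SI units:
  P = 39 kN = 39000 N
  E = 30 GPa = 3 × 10¹⁰ Pa
Substitute:
  delta = (39000 × 2.07^3) / (3 × (3 × 10¹⁰) × 0.000109)
  delta = 0.03526 m
Convert: delta = 0.03526 m = 35.26 mm
Final answer: delta = 35.26 mm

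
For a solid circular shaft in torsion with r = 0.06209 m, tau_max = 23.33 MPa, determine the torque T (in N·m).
Model: a solid circular shaft in torsion, so tau_max = (2·T) / (π·r^3).
Solve for T: T = (π·tau_max·r^3) / 2.
Convert to SI units:
  tau_max = 23.33 MPa = 2.333 × 10⁷ Pa
Substitute:
  T = (π × (2.333 × 10⁷) × 0.06209^3) / 2
  T = 8772 N·m
Final answer: T = 8772 N·m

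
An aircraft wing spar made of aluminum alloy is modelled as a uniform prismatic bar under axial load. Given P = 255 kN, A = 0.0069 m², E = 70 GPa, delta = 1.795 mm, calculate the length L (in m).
Model: a uniform prismatic bar under axial load, so delta = (P·L) / (A·E).
Solve for L: L = (delta·A·E) / P.
Convert to SI units:
  P = 255 kN = 255000 N
  E = 70 GPa = 7 × 10¹⁰ Pa
  delta = 1.795 mm = 0.001795 m
Substitute:
  L = (0.001795 × 0.0069 × (7 × 10¹⁰)) / 255000
  L = 3.4 m
Final answer: L = 3.4 m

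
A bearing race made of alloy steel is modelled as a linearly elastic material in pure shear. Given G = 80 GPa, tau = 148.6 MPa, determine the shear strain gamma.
Model: a linearly elastic material in pure shear, so tau = G·gamma.
Solve for gamma: gamma = tau / G.
Convert to SI units:
  G = 80 GPa = 8 × 10¹⁰ Pa
  tau = 148.6 MPa = 1.486 × 10⁸ Pa
Substitute:
  gamma = (1.486 × 10⁸) / (8 × 10¹⁰)
  gamma = 0.001857
Final answer: gamma = 0.001857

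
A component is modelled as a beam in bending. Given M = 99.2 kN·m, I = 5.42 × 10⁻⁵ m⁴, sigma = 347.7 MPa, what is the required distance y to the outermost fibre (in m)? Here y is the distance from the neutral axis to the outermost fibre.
Model: a beam in bending, so sigma = (M·y) / I.
Solve for y: y = (sigma·I) / M.
Convert to SI units:
  M = 99.2 kN·m = 99200 N·m
  sigma = 347.7 MPa = 3.477 × 10⁸ Pa
Substitute:
  y = ((3.477 × 10⁸) × (5.42 × 10⁻⁵)) / 99200
  y = 0.19 m
Final answer: y = 0.19 m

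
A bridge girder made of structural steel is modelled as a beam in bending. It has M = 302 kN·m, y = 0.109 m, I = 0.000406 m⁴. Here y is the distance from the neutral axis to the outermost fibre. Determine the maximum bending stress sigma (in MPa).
Model: a beam in bending, so sigma = (M·y) / I.
Convert to SI units:
  M = 302 kN·m = 302000 N·m
Substitute:
  sigma = (302000 × 0.109) / 0.000406
  sigma = 8.108 × 10⁷ Pa
Convert: sigma = 8.108 × 10⁷ Pa = 81.08 MPa
Final answer: sigma = 81.08 MPa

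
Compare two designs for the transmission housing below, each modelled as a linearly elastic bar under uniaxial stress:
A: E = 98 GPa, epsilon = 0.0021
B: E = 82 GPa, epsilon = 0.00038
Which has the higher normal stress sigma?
Model: a linearly elastic bar under uniaxial stress, so sigma = E·epsilon (SI units).
  A: sigma = (9.8 × 10¹⁰) × 0.0021 = 2.058 × 10⁸ Pa = 205.8 MPa
  B: sigma = (8.2 × 10¹⁰) × 0.00038 = 3.116 × 10⁷ Pa = 31.16 MPa
205.8 MPa > 31.16 MPa, so A is larger.
Final answer: A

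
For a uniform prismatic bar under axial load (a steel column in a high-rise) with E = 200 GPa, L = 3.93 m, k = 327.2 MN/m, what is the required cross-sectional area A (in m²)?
Model: a uniform prismatic bar under axial load, so k = (A·E) / L.
Solve for A: A = (k·L) / E.
Convert to SI units:
  E = 200 GPa = 2 × 10¹¹ Pa
  k = 327.2 MN/m = 3.272 × 10⁸ N/m
Substitute:
  A = ((3.272 × 10⁸) × 3.93) / (2 × 10¹¹)
  A = 0.006429 m²
Final answer: A = 0.006429 m²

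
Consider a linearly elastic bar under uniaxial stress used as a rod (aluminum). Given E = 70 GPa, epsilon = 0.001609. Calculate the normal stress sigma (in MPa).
Model: a linearly elastic bar under uniaxial stress, so sigma = E·epsilon.
Convert to SI units:
  E = 70 GPa = 7 × 10¹⁰ Pa
Substitute:
  sigma = (7 × 10¹⁰) × 0.001609
  sigma = 1.126 × 10⁸ Pa
Convert: sigma = 1.126 × 10⁸ Pa = 112.6 MPa
Final answer: sigma = 112.6 MPa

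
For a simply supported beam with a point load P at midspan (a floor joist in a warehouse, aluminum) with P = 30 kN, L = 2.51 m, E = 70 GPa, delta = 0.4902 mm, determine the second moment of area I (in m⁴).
Model: a simply supported beam with a point load P at midspan, so delta = (P·L^3) / (48·E·I).
Solve for I: I = (P·L^3) / (48·delta·E).
Convert to SI units:
  P = 30 kN = 30000 N
  E = 70 GPa = 7 × 10¹⁰ Pa
  delta = 0.4902 mm = 0.0004902 m
Substitute:
  I = (30000 × 2.51^3) / (48 × 0.0004902 × (7 × 10¹⁰))
  I = 0.000288 m⁴
Final answer: I = 0.000288 m⁴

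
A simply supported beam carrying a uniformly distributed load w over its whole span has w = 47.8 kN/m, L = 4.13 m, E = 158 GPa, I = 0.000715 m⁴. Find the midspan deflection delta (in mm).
Model: a simply supported beam carrying a uniformly distributed load w over its whole span, so delta = (5·w·L^4) / (384·E·I).
Convert to SI units:
  w = 47.8 kN/m = 47800 N/m
  E = 158 GPa = 1.58 × 10¹¹ Pa
Substitute:
  delta = (5 × 47800 × 4.13^4) / (384 × (1.58 × 10¹¹) × 0.000715)
  delta = 0.001603 m
Convert: delta = 0.001603 m = 1.603 mm
Final answer: delta = 1.603 mm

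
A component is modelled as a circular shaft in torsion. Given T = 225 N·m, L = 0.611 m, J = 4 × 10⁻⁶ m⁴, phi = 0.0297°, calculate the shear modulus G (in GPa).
Model: a circular shaft in torsion, so phi = (T·L) / (G·J).
Solve for G: G = (T·L) / (phi·J).
Convert to SI units:
  phi = 0.0297° = 0.0005184 rad
Substitute:
  G = (225 × 0.611) / (0.0005184 × (4 × 10⁻⁶))
  G = 6.63 × 10¹⁰ Pa
Convert: G = 6.63 × 10¹⁰ Pa = 66.3 GPa
Final answer: G = 66.3 GPa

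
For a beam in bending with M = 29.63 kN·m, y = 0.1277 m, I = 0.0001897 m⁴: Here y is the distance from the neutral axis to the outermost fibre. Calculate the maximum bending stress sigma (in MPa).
Model: a beam in bending, so sigma = (M·y) / I.
Convert to SI units:
  M = 29.63 kN·m = 29630 N·m
Substitute:
  sigma = (29630 × 0.1277) / 0.0001897
  sigma = 1.995 × 10⁷ Pa
Convert: sigma = 1.995 × 10⁷ Pa = 19.95 MPa
Final answer: sigma = 19.95 MPa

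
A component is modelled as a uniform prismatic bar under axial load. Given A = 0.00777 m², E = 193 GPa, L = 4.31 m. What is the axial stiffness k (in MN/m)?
Model: a uniform prismatic bar under axial load, so k = (A·E) / L.
Convert to SI units:
  E = 193 GPa = 1.93 × 10¹¹ Pa
Substitute:
  k = (0.00777 × (1.93 × 10¹¹)) / 4.31
  k = 3.479 × 10⁸ N/m
Convert: k = 3.479 × 10⁸ N/m = 347.9 MN/m
Final answer: k = 347.9 MN/m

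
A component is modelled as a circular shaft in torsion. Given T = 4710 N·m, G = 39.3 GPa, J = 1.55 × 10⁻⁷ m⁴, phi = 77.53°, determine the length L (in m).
Model: a circular shaft in torsion, so phi = (T·L) / (G·J).
Solve for L: L = (phi·G·J) / T.
Convert to SI units:
  G = 39.3 GPa = 3.93 × 10¹⁰ Pa
  phi = 77.53° = 1.353 rad
Substitute:
  L = (1.353 × (3.93 × 10¹⁰) × (1.55 × 10⁻⁷)) / 4710
  L = 1.75 m
Final answer: L = 1.75 m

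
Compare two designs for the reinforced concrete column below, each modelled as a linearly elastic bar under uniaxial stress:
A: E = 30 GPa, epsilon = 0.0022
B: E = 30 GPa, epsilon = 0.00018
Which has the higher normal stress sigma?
Model: a linearly elastic bar under uniaxial stress, so sigma = E·epsilon (SI units).
  A: sigma = (3 × 10¹⁰) × 0.0022 = 6.6 × 10⁷ Pa = 66 MPa
  B: sigma = (3 × 10¹⁰) × 0.00018 = 5.4 × 10⁶ Pa = 5.4 MPa
66 MPa > 5.4 MPa, so A is larger.
Final answer: A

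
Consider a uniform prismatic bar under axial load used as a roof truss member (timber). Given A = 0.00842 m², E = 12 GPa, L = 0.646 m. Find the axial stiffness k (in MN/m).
Model: a uniform prismatic bar under axial load, so k = (A·E) / L.
Convert to SI units:
  E = 12 GPa = 1.2 × 10¹⁰ Pa
Substitute:
  k = (0.00842 × (1.2 × 10¹⁰)) / 0.646
  k = 1.564 × 10⁸ N/m
Convert: k = 1.564 × 10⁸ N/m = 156.4 MN/m
Final answer: k = 156.4 MN/m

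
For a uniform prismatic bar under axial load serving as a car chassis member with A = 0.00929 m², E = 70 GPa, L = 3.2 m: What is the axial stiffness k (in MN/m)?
Model: a uniform prismatic bar under axial load, so k = (A·E) / L.
Convert to SI units:
  E = 70 GPa = 7 × 10¹⁰ Pa
Substitute:
  k = (0.00929 × (7 × 10¹⁰)) / 3.2
  k = 2.032 × 10⁸ N/m
Convert: k = 2.032 × 10⁸ N/m = 203.2 MN/m
Final answer: k = 203.2 MN/m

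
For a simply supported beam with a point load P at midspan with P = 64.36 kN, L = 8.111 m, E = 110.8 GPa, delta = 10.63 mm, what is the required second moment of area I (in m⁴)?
Model: a simply supported beam with a point load P at midspan, so delta = (P·L^3) / (48·E·I).
Solve for I: I = (P·L^3) / (48·delta·E).
Convert to SI units:
  P = 64.36 kN = 64360 N
  E = 110.8 GPa = 1.108 × 10¹¹ Pa
  delta = 10.63 mm = 0.01063 m
Substitute:
  I = (64360 × 8.111^3) / (48 × 0.01063 × (1.108 × 10¹¹))
  I = 0.0006075 m⁴
Final answer: I = 0.0006075 m⁴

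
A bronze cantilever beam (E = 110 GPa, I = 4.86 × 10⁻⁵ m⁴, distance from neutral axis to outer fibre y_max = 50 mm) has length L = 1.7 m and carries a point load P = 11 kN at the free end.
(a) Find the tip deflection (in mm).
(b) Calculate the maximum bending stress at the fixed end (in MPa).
(a) Tip deflection of a cantilever with an end point load: δ = P·L^3 / (3·E·I). Convert P = 11 kN = 11000 N, E = 110 GPa = 1.1 × 10¹¹ Pa.
  δ = (11000 × 1.7^3) / (3 × (1.1 × 10¹¹) × (4.86 × 10⁻⁵)) = 0.00337 m = 3.37 mm
(b) Maximum bending moment at the fixed end: M = P·L = 11000 × 1.7 = 18700 N·m. Convert y_max = 50 mm = 0.05 m.
  σ = M·y_max / I = (18700 × 0.05) / (4.86 × 10⁻⁵) = 1.924 × 10⁷ Pa = 19.24 MPa
Final answer: (a) δ = 3.37 mm, (b) σ = 19.24 MPa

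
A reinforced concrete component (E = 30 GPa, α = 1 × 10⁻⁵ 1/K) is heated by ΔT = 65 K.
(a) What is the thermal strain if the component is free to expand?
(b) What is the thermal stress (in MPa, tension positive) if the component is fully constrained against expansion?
(a) Free thermal strain ε_th = α·ΔT = (1 × 10⁻⁵) × 65 = 0.00065
(b) Fully constrained, the expansion is suppressed, so σ = -E·α·ΔT. Convert E = 30 GPa = 3 × 10¹⁰ Pa.
  σ = -(3 × 10¹⁰) × (1 × 10⁻⁵) × 65 = -1.95 × 10⁷ Pa = -19.5 MPa (compressive)
Final answer: (a) ε_th = 0.00065, (b) σ = -19.5 MPa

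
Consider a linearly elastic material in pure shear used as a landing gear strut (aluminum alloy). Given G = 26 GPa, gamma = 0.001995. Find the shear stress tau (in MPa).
Model: a linearly elastic material in pure shear, so tau = G·gamma.
Convert to SI units:
  G = 26 GPa = 2.6 × 10¹⁰ Pa
Substitute:
  tau = (2.6 × 10¹⁰) × 0.001995
  tau = 5.187 × 10⁷ Pa
Convert: tau = 5.187 × 10⁷ Pa = 51.87 MPa
Final answer: tau = 51.87 MPa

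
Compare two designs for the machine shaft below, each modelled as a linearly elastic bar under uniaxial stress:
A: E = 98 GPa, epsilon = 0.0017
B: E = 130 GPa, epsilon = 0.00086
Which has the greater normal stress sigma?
Model: a linearly elastic bar under uniaxial stress, so sigma = E·epsilon (SI units).
  A: sigma = (9.8 × 10¹⁰) × 0.0017 = 1.666 × 10⁸ Pa = 166.6 MPa
  B: sigma = (1.3 × 10¹¹) × 0.00086 = 1.118 × 10⁸ Pa = 111.8 MPa
166.6 MPa > 111.8 MPa, so A is larger.
Final answer: A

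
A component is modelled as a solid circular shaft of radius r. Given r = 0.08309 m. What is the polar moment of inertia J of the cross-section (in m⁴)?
Model: a solid circular shaft of radius r, so J = (π·r^4) / 2.
Substitute:
  J = (π × 0.08309^4) / 2
  J = 7.487 × 10⁻⁵ m⁴
Final answer: J = 7.487 × 10⁻⁵ m⁴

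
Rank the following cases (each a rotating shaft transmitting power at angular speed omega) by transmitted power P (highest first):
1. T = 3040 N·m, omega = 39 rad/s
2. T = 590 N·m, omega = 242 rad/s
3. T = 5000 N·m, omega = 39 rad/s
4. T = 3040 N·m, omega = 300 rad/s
Model: a rotating shaft transmitting power at angular speed omega, so P = T·omega (SI units).
  Case 1: P = 3040 × 39 = 118600 W = 118.6 kW
  Case 2: P = 590 × 242 = 142800 W = 142.8 kW
  Case 3: P = 5000 × 39 = 195000 W = 195 kW
  Case 4: P = 3040 × 300 = 912000 W = 912 kW
Ordering: 912 kW (case 4) > 195 kW (case 3) > 142.8 kW (case 2) > 118.6 kW (case 1)
Final answer: 4, 3, 2, 1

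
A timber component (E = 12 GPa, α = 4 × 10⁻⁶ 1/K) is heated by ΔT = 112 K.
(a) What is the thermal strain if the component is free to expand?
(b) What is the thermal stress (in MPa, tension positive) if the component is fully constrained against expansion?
(a) Free thermal strain ε_th = α·ΔT = (4 × 10⁻⁶) × 112 = 0.000448
(b) Fully constrained, the expansion is suppressed, so σ = -E·α·ΔT. Convert E = 12 GPa = 1.2 × 10¹⁰ Pa.
  σ = -(1.2 × 10¹⁰) × (4 × 10⁻⁶) × 112 = -5.376 × 10⁶ Pa = -5.376 MPa (compressive)
Final answer: (a) ε_th = 0.000448, (b) σ = -5.376 MPa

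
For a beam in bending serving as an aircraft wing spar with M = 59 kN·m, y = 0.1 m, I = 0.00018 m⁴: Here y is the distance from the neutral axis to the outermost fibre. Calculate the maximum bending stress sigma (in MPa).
Model: a beam in bending, so sigma = (M·y) / I.
Convert to SI units:
  M = 59 kN·m = 59000 N·m
Substitute:
  sigma = (59000 × 0.1) / 0.00018
  sigma = 3.278 × 10⁷ Pa
Convert: sigma = 3.278 × 10⁷ Pa = 32.78 MPa
Final answer: sigma = 32.78 MPa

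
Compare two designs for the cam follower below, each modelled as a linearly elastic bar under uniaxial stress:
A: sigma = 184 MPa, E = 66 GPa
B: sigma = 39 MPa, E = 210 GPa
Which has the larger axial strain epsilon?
Model: a linearly elastic bar under uniaxial stress, so epsilon = sigma / E (SI units).
  A: epsilon = (1.84 × 10⁸) / (6.6 × 10¹⁰) = 0.002788
  B: epsilon = (3.9 × 10⁷) / (2.1 × 10¹¹) = 0.0001857
0.002788 > 0.0001857, so A is larger.
Final answer: A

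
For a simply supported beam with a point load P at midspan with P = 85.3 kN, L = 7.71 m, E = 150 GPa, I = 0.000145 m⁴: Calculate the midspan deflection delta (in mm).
Model: a simply supported beam with a point load P at midspan, so delta = (P·L^3) / (48·E·I).
Convert to SI units:
  P = 85.3 kN = 85300 N
  E = 150 GPa = 1.5 × 10¹¹ Pa
Substitute:
  delta = (85300 × 7.71^3) / (48 × (1.5 × 10¹¹) × 0.000145)
  delta = 0.03745 m
Convert: delta = 0.03745 m = 37.45 mm
Final answer: delta = 37.45 mm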